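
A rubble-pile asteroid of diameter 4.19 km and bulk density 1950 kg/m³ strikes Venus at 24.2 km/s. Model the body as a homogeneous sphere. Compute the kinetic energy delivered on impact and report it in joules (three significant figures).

E ≈ 2.20 × 10^22 J

d = 4190 m; v = 24200 m/s.
Mass m = (π/6) ρ d³ = (π/6) × 1950 × (4190)³ = 7.511 × 10^13 kg
E = ½ m v² = 0.5 × 7.511 × 10^13 × (24200)² = 2.199 × 10^22 J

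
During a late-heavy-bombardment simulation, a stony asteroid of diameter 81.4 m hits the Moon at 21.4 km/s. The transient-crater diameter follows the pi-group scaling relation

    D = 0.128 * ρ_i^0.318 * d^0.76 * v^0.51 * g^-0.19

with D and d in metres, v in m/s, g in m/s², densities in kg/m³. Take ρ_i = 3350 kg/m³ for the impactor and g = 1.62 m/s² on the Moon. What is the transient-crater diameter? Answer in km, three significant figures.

In SI units: v = 21400 m/s.
ρ_i^0.318 = 3350^0.318 = 13.21
d^0.76 = 81.4^0.76 = 28.32
v^0.51 = 21400^0.51 = 161.6
g^-0.19 = 1.62^-0.19 = 0.9124
D = 0.128 × 13.21 × 28.32 × 161.6 × 0.9124 = 7060 m
   = 7.060 km

D ≈ 7.06 km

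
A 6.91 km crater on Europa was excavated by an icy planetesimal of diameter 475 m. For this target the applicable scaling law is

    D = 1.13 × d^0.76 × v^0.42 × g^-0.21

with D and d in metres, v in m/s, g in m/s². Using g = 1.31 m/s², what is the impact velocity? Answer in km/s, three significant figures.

v ≈ 17.0 km/s

Rearranging for v: v = [D / (1.13 · 475^0.76 · 1.31^-0.21)]^(1/0.42).
D = 6910 m.
475^0.76 = 108.2
1.31^-0.21 = 0.9449
Denominator = 1.13 × 108.2 × 0.9449 = 115.5
D / 115.5 = 6910 / 115.5 = 59.83
v = 59.83^(1/0.42) = 59.83^2.381 = 17015 m/s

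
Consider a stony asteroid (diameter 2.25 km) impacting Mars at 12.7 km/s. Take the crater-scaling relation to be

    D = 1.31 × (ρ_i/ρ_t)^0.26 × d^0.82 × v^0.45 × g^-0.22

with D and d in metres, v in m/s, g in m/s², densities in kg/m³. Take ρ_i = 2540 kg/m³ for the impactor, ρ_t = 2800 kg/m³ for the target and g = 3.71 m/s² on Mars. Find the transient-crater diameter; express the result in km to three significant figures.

In SI units: d = 2250 m, v = 12700 m/s.
(ρ_i/ρ_t)^0.26 = (2540/2800)^0.26 = 0.9750
d^0.82 = 2250^0.82 = 560.8
v^0.45 = 12700^0.45 = 70.26
g^-0.22 = 3.71^-0.22 = 0.7494
D = 1.31 × 0.9750 × 560.8 × 70.26 × 0.7494 = 37714 m
   = 37.71 km

D ≈ 37.7 km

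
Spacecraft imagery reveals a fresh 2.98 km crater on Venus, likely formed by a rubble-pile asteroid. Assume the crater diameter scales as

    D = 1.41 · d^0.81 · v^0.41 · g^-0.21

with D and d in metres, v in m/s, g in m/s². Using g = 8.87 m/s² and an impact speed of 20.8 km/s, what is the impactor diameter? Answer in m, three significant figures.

d ≈ 146 m

Rearranging for d: d = [D / (1.41 · 20800^0.41 · 8.87^-0.21)]^(1/0.81).
D = 2980 m.
20800^0.41 = 58.94
8.87^-0.21 = 0.6323
Denominator = 1.41 × 58.94 × 0.6323 = 52.55
D / 52.55 = 2980 / 52.55 = 56.71
d = 56.71^(1/0.81) = 56.71^1.2346 = 146.2 m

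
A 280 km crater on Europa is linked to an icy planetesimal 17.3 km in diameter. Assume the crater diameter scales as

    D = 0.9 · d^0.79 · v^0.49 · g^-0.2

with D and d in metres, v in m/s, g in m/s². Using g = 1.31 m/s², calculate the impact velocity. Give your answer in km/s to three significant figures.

Rearranging for v: v = [D / (0.9 · 17300^0.79 · 1.31^-0.2)]^(1/0.49).
D = 280000 m.
17300^0.79 = 2229
1.31^-0.2 = 0.9474
Denominator = 0.9 × 2229 × 0.9474 = 1901
D / 1901 = 280000 / 1901 = 147.3
v = 147.3^(1/0.49) = 147.3^2.0408 = 26599 m/s

v ≈ 26.6 km/s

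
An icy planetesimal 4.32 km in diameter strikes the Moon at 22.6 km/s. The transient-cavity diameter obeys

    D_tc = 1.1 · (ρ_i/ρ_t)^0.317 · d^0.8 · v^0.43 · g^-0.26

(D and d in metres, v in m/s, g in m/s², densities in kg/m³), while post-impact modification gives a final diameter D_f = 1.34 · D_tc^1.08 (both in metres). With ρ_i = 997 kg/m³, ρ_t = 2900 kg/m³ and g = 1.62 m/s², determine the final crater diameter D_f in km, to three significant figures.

D_f ≈ 131 km

In SI: d = 4320 m, v = 22600 m/s.
(ρ_i/ρ_t)^0.317 = (997/2900)^0.317 = 0.7129
d^0.8 = 4320^0.8 = 809.8
v^0.43 = 22600^0.43 = 74.52
g^-0.26 = 1.62^-0.26 = 0.8821
D_tc = 1.1 × 0.7129 × 809.8 × 74.52 × 0.8821 = 41740 m
D_f = 1.34 × (41740)^1.08 = 1.310 × 10^5 m
     = 131.0 km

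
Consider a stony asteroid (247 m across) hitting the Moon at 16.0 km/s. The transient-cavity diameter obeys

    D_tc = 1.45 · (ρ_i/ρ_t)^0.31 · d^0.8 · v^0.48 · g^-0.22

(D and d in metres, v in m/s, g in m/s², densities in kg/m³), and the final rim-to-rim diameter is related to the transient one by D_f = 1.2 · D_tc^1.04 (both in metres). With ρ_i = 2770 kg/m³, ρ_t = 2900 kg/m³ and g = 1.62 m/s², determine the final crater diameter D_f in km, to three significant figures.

v = 16000 m/s.
(ρ_i/ρ_t)^0.31 = (2770/2900)^0.31 = 0.9859
d^0.8 = 247^0.8 = 82.06
v^0.48 = 16000^0.48 = 104.2
g^-0.22 = 1.62^-0.22 = 0.8993
D_tc = 1.45 × 0.9859 × 82.06 × 104.2 × 0.8993 = 10990 m
D_f = 1.2 × (10990)^1.04 = 19135 m
     = 19.13 km

D_f ≈ 19.1 km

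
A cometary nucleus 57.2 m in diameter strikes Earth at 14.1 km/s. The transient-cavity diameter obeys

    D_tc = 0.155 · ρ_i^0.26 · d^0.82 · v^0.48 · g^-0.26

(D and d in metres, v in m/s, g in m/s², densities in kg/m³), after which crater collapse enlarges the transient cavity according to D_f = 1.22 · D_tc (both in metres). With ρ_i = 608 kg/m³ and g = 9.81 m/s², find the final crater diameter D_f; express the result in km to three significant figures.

D_f ≈ 1.50 km

v = 14100 m/s.
ρ_i^0.26 = 608^0.26 = 5.294
d^0.82 = 57.2^0.82 = 27.61
v^0.48 = 14100^0.48 = 98.09
g^-0.26 = 9.81^-0.26 = 0.5523
D_tc = 0.155 × 5.294 × 27.61 × 98.09 × 0.5523 = 1227 m
D_f = 1.22 × 1227 = 1497 m
     = 1.497 km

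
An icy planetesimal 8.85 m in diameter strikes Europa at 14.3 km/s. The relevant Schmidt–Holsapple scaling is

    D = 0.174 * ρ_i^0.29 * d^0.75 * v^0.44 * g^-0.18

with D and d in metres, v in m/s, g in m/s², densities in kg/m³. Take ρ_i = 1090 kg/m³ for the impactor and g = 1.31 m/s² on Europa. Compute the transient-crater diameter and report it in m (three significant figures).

D ≈ 435 m

In SI units: v = 14300 m/s.
ρ_i^0.29 = 1090^0.29 = 7.601
d^0.75 = 8.85^0.75 = 5.131
v^0.44 = 14300^0.44 = 67.35
g^-0.18 = 1.31^-0.18 = 0.9526
D = 0.174 × 7.601 × 5.131 × 67.35 × 0.9526 = 435.4 m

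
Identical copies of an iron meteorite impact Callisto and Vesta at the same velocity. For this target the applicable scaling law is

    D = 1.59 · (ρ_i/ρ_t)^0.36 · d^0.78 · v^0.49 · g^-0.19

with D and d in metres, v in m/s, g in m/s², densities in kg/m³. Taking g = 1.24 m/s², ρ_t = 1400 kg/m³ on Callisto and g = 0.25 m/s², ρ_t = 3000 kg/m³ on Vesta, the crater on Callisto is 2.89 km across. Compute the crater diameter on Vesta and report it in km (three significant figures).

D ≈ 2.98 km

The impactor-only factors (d, v, ρ_i) cancel in the ratio, leaving D_Vesta/D_Callisto = (g_Vesta/g_Callisto)^-0.19 · (ρ_t,Callisto/ρ_t,Vesta)^0.36.
(0.25/1.24)^-0.19 = 0.2016^-0.19 = 1.356
(1400/3000)^0.36 = 0.4667^0.36 = 0.7601
Ratio = 1.356 × 0.7601 = 1.031
D_Vesta = 1.031 × 2.89 km = 2.98 km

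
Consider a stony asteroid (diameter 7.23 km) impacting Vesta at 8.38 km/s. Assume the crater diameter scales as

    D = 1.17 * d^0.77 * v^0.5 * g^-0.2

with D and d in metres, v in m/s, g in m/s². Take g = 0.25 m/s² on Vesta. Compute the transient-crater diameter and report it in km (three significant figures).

D ≈ 132 km

In SI units: d = 7230 m, v = 8380 m/s.
d^0.77 = 7230^0.77 = 936.6
v^0.5 = 8380^0.5 = 91.54
g^-0.2 = 0.25^-0.2 = 1.320
D = 1.17 × 936.6 × 91.54 × 1.320 = 1.324 × 10^5 m
   = 132.4 km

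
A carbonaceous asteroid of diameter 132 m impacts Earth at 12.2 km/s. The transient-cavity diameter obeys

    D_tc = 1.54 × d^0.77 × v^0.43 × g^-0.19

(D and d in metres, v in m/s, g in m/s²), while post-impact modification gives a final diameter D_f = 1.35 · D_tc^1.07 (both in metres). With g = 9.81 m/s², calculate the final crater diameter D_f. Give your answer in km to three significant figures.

v = 12200 m/s.
d^0.77 = 132^0.77 = 42.94
v^0.43 = 12200^0.43 = 57.17
g^-0.19 = 9.81^-0.19 = 0.6480
D_tc = 1.54 × 42.94 × 57.17 × 0.6480 = 2450 m
D_f = 1.35 × (2450)^1.07 = 5711 m
     = 5.711 km

D_f ≈ 5.71 km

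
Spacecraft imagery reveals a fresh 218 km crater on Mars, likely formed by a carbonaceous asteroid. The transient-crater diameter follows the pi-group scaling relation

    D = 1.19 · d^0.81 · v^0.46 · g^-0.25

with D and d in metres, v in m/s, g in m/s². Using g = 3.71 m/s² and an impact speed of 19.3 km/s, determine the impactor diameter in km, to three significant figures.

Rearranging for d: d = [D / (1.19 · 19300^0.46 · 3.71^-0.25)]^(1/0.81).
D = 218000 m.
19300^0.46 = 93.62
3.71^-0.25 = 0.7205
Denominator = 1.19 × 93.62 × 0.7205 = 80.27
D / 80.27 = 218000 / 80.27 = 2716
d = 2716^(1/0.81) = 2716^1.2346 = 17359 m

d ≈ 17.4 km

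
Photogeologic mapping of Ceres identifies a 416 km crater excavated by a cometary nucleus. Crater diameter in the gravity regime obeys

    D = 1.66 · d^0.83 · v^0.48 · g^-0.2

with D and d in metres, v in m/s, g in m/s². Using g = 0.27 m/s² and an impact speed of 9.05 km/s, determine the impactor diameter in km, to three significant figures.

d ≈ 12.0 km

Rearranging for d: d = [D / (1.66 · 9050^0.48 · 0.27^-0.2)]^(1/0.83).
D = 416000 m.
9050^0.48 = 79.29
0.27^-0.2 = 1.299
Denominator = 1.66 × 79.29 × 1.299 = 171.0
D / 171.0 = 416000 / 171.0 = 2433
d = 2433^(1/0.83) = 2433^1.2048 = 12012 m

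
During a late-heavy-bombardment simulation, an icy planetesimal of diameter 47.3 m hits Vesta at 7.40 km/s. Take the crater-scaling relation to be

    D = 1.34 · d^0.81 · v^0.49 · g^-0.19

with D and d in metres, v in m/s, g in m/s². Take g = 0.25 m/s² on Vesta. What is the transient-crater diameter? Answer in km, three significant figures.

D ≈ 3.12 km

In SI units: v = 7400 m/s.
d^0.81 = 47.3^0.81 = 22.73
v^0.49 = 7400^0.49 = 78.69
g^-0.19 = 0.25^-0.19 = 1.301
D = 1.34 × 22.73 × 78.69 × 1.301 = 3118 m
   = 3.118 km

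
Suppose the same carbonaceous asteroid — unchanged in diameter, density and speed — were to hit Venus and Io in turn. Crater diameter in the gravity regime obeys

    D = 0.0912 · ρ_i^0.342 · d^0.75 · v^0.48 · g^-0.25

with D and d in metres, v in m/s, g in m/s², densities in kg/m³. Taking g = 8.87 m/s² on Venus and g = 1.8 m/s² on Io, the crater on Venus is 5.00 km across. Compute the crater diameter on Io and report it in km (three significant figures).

D ≈ 7.45 km

All impactor-dependent factors cancel in the ratio, leaving D_Io/D_Venus = (g_Io/g_Venus)^-0.25.
(1.8/8.87)^-0.25 = 0.2029^-0.25 = 1.490
D_Io = 1.490 × 5.00 km = 7.45 km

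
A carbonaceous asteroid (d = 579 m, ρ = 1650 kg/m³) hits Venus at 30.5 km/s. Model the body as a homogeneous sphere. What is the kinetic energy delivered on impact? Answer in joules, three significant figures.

v = 30500 m/s.
Mass m = (π/6) ρ d³ = (π/6) × 1650 × (579)³ = 1.677 × 10^11 kg
E = ½ m v² = 0.5 × 1.677 × 10^11 × (30500)² = 7.800 × 10^19 J

E ≈ 7.80 × 10^19 J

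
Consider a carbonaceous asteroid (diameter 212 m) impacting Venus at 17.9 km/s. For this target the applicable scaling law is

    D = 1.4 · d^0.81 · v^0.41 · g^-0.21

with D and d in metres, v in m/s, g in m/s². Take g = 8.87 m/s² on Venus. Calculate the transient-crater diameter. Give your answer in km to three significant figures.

D ≈ 3.76 km

In SI units: v = 17900 m/s.
d^0.81 = 212^0.81 = 76.62
v^0.41 = 17900^0.41 = 55.42
g^-0.21 = 8.87^-0.21 = 0.6323
D = 1.4 × 76.62 × 55.42 × 0.6323 = 3759 m
   = 3.759 km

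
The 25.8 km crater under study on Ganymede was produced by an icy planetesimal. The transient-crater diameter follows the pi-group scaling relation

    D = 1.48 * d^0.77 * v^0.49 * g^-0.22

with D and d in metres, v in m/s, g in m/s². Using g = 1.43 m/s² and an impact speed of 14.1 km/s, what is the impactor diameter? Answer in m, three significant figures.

d ≈ 817 m

Rearranging for d: d = [D / (1.48 · 14100^0.49 · 1.43^-0.22)]^(1/0.77).
D = 25800 m.
14100^0.49 = 107.9
1.43^-0.22 = 0.9243
Denominator = 1.48 × 107.9 × 0.9243 = 147.6
D / 147.6 = 25800 / 147.6 = 174.8
d = 174.8^(1/0.77) = 174.8^1.2987 = 817.3 m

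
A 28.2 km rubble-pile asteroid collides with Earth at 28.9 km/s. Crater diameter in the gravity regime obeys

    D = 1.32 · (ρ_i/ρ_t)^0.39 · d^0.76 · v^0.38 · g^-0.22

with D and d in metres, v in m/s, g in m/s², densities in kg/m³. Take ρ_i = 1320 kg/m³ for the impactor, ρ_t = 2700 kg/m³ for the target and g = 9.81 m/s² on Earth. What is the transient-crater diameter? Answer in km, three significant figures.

In SI units: d = 28200 m, v = 28900 m/s.
(ρ_i/ρ_t)^0.39 = (1320/2700)^0.39 = 0.7565
d^0.76 = 28200^0.76 = 2411
v^0.38 = 28900^0.38 = 49.56
g^-0.22 = 9.81^-0.22 = 0.6051
D = 1.32 × 0.7565 × 2411 × 49.56 × 0.6051 = 72200 m
   = 72.20 km

D ≈ 72.2 km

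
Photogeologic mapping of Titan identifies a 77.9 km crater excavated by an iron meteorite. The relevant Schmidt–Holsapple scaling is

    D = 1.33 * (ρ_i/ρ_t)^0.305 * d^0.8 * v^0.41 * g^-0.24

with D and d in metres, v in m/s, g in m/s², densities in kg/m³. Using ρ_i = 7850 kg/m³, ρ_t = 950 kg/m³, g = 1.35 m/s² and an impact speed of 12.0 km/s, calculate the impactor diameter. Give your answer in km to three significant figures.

Rearranging for d: d = [D / (1.33 · (7850/950)^0.305 · 12000^0.41 · 1.35^-0.24)]^(1/0.8).
D = 77900 m.
(7850/950)^0.305 = 1.904
12000^0.41 = 47.04
1.35^-0.24 = 0.9305
Denominator = 1.33 × 1.904 × 47.04 × 0.9305 = 110.8
D / 110.8 = 77900 / 110.8 = 703.1
d = 703.1^(1/0.8) = 703.1^1.25 = 3621 m

d ≈ 3.62 km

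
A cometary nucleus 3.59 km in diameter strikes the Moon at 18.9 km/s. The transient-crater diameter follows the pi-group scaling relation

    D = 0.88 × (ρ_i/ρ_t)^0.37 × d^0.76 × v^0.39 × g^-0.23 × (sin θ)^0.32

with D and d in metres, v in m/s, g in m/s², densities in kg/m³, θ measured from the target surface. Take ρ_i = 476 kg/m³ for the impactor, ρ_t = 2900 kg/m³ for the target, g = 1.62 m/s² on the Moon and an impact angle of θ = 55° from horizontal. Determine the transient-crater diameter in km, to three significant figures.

D ≈ 8.87 km

In SI units: d = 3590 m, v = 18900 m/s.
(ρ_i/ρ_t)^0.37 = (476/2900)^0.37 = 0.5124
d^0.76 = 3590^0.76 = 503.4
v^0.39 = 18900^0.39 = 46.54
g^-0.23 = 1.62^-0.23 = 0.8950
(sin 55°)^0.32 = 0.8192^0.32 = 0.9382
D = 0.88 × 0.5124 × 503.4 × 46.54 × 0.8950 × 0.9382 = 8871 m
   = 8.871 km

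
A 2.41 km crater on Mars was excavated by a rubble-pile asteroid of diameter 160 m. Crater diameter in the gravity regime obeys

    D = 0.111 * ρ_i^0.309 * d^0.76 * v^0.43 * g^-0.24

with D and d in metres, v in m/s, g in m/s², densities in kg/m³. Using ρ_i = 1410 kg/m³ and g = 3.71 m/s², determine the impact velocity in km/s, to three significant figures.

Rearranging for v: v = [D / (0.111 · 1410^0.309 · 160^0.76 · 3.71^-0.24)]^(1/0.43).
D = 2410 m.
1410^0.309 = 9.400
160^0.76 = 47.33
3.71^-0.24 = 0.7300
Denominator = 0.111 × 9.400 × 47.33 × 0.7300 = 36.05
D / 36.05 = 2410 / 36.05 = 66.85
v = 66.85^(1/0.43) = 66.85^2.3256 = 17557 m/s

v ≈ 17.6 km/s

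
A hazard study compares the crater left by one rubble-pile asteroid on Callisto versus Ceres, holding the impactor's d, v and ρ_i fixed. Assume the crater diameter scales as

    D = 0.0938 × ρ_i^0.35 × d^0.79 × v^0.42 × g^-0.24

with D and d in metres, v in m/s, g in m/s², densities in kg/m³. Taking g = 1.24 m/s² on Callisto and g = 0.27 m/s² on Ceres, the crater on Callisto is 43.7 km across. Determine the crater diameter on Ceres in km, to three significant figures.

All impactor-dependent factors cancel in the ratio, leaving D_Ceres/D_Callisto = (g_Ceres/g_Callisto)^-0.24.
(0.27/1.24)^-0.24 = 0.2177^-0.24 = 1.442
D_Ceres = 1.442 × 43.7 km = 63.0 km

D ≈ 63.0 km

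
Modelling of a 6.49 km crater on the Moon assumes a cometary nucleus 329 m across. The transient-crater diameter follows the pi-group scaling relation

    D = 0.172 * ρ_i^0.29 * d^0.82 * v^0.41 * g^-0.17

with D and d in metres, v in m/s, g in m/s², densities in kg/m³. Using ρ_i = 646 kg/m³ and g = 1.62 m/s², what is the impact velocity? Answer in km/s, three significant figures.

v ≈ 16.9 km/s

Rearranging for v: v = [D / (0.172 · 646^0.29 · 329^0.82 · 1.62^-0.17)]^(1/0.41).
D = 6490 m.
646^0.29 = 6.531
329^0.82 = 115.9
1.62^-0.17 = 0.9213
Denominator = 0.172 × 6.531 × 115.9 × 0.9213 = 119.9
D / 119.9 = 6490 / 119.9 = 54.13
v = 54.13^(1/0.41) = 54.13^2.439 = 16899 m/s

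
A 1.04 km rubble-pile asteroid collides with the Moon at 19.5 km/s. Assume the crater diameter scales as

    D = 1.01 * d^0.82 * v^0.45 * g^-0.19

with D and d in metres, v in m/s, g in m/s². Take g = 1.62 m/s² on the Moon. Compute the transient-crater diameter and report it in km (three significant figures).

D ≈ 23.4 km

In SI units: d = 1040 m, v = 19500 m/s.
d^0.82 = 1040^0.82 = 297.8
v^0.45 = 19500^0.45 = 85.21
g^-0.19 = 1.62^-0.19 = 0.9124
D = 1.01 × 297.8 × 85.21 × 0.9124 = 23384 m
   = 23.38 km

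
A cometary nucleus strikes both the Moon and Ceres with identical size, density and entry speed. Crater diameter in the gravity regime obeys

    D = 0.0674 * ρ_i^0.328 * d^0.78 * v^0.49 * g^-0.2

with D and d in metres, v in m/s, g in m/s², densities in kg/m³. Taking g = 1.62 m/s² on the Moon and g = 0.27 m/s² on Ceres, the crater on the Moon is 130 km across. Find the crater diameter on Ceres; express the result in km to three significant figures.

D ≈ 186 km

All impactor-dependent factors cancel in the ratio, leaving D_Ceres/D_Moon = (g_Ceres/g_Moon)^-0.2.
(0.27/1.62)^-0.2 = 0.1667^-0.2 = 1.431
D_Ceres = 1.431 × 130 km = 186 km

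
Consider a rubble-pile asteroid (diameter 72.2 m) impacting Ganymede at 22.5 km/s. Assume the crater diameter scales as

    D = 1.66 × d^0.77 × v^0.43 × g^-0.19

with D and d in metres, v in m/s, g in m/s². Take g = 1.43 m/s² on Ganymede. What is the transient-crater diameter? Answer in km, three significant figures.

In SI units: v = 22500 m/s.
d^0.77 = 72.2^0.77 = 26.98
v^0.43 = 22500^0.43 = 74.38
g^-0.19 = 1.43^-0.19 = 0.9343
D = 1.66 × 26.98 × 74.38 × 0.9343 = 3112 m
   = 3.112 km

D ≈ 3.11 km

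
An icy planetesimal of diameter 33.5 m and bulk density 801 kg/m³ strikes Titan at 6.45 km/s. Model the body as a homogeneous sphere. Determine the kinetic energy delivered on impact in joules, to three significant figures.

v = 6450 m/s.
Mass m = (π/6) ρ d³ = (π/6) × 801 × (33.5)³ = 1.577 × 10^7 kg
E = ½ m v² = 0.5 × 1.577 × 10^7 × (6450)² = 3.280 × 10^14 J

E ≈ 3.28 × 10^14 J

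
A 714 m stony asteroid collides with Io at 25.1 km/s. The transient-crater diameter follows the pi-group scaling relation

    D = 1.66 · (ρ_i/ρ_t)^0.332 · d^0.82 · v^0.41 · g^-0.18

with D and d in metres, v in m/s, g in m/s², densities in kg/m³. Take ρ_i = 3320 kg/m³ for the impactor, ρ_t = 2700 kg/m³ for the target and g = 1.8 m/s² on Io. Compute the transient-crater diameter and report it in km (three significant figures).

In SI units: v = 25100 m/s.
(ρ_i/ρ_t)^0.332 = (3320/2700)^0.332 = 1.071
d^0.82 = 714^0.82 = 218.8
v^0.41 = 25100^0.41 = 63.66
g^-0.18 = 1.8^-0.18 = 0.8996
D = 1.66 × 1.071 × 218.8 × 63.66 × 0.8996 = 22277 m
   = 22.28 km

D ≈ 22.3 km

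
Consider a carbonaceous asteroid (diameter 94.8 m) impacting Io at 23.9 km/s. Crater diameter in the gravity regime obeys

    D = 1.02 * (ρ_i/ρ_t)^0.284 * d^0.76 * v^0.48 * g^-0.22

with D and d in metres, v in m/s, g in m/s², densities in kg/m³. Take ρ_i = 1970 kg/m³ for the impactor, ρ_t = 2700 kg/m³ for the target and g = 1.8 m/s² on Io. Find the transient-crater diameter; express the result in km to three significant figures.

In SI units: v = 23900 m/s.
(ρ_i/ρ_t)^0.284 = (1970/2700)^0.284 = 0.9144
d^0.76 = 94.8^0.76 = 31.80
v^0.48 = 23900^0.48 = 126.4
g^-0.22 = 1.8^-0.22 = 0.8787
D = 1.02 × 0.9144 × 31.80 × 126.4 × 0.8787 = 3294 m
   = 3.294 km

D ≈ 3.29 km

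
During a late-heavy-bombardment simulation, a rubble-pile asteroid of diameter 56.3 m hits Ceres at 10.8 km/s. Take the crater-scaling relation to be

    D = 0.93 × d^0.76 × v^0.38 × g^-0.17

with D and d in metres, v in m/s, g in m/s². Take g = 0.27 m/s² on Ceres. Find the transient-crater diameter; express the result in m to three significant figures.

D ≈ 848 m

In SI units: v = 10800 m/s.
d^0.76 = 56.3^0.76 = 21.40
v^0.38 = 10800^0.38 = 34.10
g^-0.17 = 0.27^-0.17 = 1.249
D = 0.93 × 21.40 × 34.10 × 1.249 = 847.6 m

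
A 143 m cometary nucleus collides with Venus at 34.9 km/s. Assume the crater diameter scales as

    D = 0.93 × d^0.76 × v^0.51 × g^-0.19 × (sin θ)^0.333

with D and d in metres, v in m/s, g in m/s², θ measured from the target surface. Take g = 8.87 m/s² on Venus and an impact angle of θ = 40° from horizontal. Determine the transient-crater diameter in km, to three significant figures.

D ≈ 4.78 km

In SI units: v = 34900 m/s.
d^0.76 = 143^0.76 = 43.46
v^0.51 = 34900^0.51 = 207.4
g^-0.19 = 8.87^-0.19 = 0.6605
(sin 40°)^0.333 = 0.6428^0.333 = 0.8632
D = 0.93 × 43.46 × 207.4 × 0.6605 × 0.8632 = 4779 m
   = 4.779 km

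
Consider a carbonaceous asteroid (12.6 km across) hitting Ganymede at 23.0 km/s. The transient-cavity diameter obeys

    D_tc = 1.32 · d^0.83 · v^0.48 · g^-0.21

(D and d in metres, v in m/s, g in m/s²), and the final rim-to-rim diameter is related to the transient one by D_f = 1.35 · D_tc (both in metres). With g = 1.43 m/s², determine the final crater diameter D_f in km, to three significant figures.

In SI: d = 12600 m, v = 23000 m/s.
d^0.83 = 12600^0.83 = 2531
v^0.48 = 23000^0.48 = 124.1
g^-0.21 = 1.43^-0.21 = 0.9276
D_tc = 1.32 × 2531 × 124.1 × 0.9276 = 3.846 × 10^5 m
D_f = 1.35 × 3.846 × 10^5 = 5.192 × 10^5 m
     = 519.2 km

D_f ≈ 519 km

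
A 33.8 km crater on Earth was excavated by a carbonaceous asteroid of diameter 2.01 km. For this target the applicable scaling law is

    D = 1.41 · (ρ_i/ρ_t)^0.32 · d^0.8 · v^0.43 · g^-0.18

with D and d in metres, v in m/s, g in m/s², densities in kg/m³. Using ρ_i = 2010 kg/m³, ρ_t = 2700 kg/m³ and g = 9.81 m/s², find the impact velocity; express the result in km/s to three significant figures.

v ≈ 35.5 km/s

Rearranging for v: v = [D / (1.41 · (2010/2700)^0.32 · 2010^0.8 · 9.81^-0.18)]^(1/0.43).
D = 33800 m.
(2010/2700)^0.32 = 0.9099
2010^0.8 = 439.1
9.81^-0.18 = 0.6630
Denominator = 1.41 × 0.9099 × 439.1 × 0.6630 = 373.5
D / 373.5 = 33800 / 373.5 = 90.50
v = 90.50^(1/0.43) = 90.50^2.3256 = 35513 m/s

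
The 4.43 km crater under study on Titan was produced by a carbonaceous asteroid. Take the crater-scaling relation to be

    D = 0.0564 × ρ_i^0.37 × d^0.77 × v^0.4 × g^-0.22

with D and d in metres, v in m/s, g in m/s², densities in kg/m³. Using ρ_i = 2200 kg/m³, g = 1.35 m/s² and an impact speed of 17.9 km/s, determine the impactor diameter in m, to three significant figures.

d ≈ 379 m

Rearranging for d: d = [D / (0.0564 · 2200^0.37 · 17900^0.4 · 1.35^-0.22)]^(1/0.77).
D = 4430 m.
2200^0.37 = 17.25
17900^0.4 = 50.25
1.35^-0.22 = 0.9361
Denominator = 0.0564 × 17.25 × 50.25 × 0.9361 = 45.76
D / 45.76 = 4430 / 45.76 = 96.81
d = 96.81^(1/0.77) = 96.81^1.2987 = 379.4 m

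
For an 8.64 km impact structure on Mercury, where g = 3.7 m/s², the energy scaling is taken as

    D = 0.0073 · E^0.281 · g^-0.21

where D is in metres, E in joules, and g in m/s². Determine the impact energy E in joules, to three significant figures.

E ≈ 1.09 × 10^22 J

Rearranging: E = [D / (0.0073 · g^-0.21)]^(1/0.281).
D = 8640 m.
g^-0.21 = 3.7^-0.21 = 0.7598
D / (0.0073 × 0.7598) = 8640 / (5.547 × 10^-3) = 1.558 × 10^6
E = (1.558 × 10^6)^3.5587 = 1.090 × 10^22 J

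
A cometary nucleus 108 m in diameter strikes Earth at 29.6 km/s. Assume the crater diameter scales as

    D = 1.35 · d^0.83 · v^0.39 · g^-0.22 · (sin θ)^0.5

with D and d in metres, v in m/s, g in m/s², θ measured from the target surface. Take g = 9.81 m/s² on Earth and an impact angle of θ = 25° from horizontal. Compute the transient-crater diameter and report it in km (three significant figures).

D ≈ 1.43 km

In SI units: v = 29600 m/s.
d^0.83 = 108^0.83 = 48.72
v^0.39 = 29600^0.39 = 55.44
g^-0.22 = 9.81^-0.22 = 0.6051
(sin 25°)^0.5 = 0.4226^0.5 = 0.6501
D = 1.35 × 48.72 × 55.44 × 0.6051 × 0.6501 = 1434 m
   = 1.434 km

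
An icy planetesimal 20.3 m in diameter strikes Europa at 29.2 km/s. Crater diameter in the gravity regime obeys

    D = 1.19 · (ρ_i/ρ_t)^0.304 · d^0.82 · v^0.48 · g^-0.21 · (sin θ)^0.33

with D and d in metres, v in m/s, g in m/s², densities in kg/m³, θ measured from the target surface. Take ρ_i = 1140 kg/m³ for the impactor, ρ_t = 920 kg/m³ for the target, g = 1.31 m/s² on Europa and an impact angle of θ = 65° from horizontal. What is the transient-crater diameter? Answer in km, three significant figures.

In SI units: v = 29200 m/s.
(ρ_i/ρ_t)^0.304 = (1140/920)^0.304 = 1.067
d^0.82 = 20.3^0.82 = 11.81
v^0.48 = 29200^0.48 = 139.1
g^-0.21 = 1.31^-0.21 = 0.9449
(sin 65°)^0.33 = 0.9063^0.33 = 0.9681
D = 1.19 × 1.067 × 11.81 × 139.1 × 0.9449 × 0.9681 = 1908 m
   = 1.908 km

D ≈ 1.91 km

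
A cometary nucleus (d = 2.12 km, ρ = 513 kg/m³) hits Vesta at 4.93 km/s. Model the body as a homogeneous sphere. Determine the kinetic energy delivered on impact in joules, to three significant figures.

E ≈ 3.11 × 10^19 J

d = 2120 m; v = 4930 m/s.
Mass m = (π/6) ρ d³ = (π/6) × 513 × (2120)³ = 2.559 × 10^12 kg
E = ½ m v² = 0.5 × 2.559 × 10^12 × (4930)² = 3.110 × 10^19 J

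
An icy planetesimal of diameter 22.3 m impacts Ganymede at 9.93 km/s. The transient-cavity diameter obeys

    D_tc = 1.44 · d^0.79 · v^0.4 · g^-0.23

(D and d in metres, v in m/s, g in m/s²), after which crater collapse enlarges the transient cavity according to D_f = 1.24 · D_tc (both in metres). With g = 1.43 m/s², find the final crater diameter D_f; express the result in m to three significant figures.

D_f ≈ 759 m

v = 9930 m/s.
d^0.79 = 22.3^0.79 = 11.62
v^0.4 = 9930^0.4 = 39.70
g^-0.23 = 1.43^-0.23 = 0.9210
D_tc = 1.44 × 11.62 × 39.70 × 0.9210 = 611.8 m
D_f = 1.24 × 611.8 = 758.6 m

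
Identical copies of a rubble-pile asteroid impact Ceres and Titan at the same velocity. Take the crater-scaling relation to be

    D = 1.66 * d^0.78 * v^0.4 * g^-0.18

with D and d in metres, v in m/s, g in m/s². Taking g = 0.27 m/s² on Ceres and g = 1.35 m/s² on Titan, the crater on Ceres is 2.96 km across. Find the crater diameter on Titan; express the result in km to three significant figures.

All impactor-dependent factors cancel in the ratio, leaving D_Titan/D_Ceres = (g_Titan/g_Ceres)^-0.18.
(1.35/0.27)^-0.18 = 5.000^-0.18 = 0.7485
D_Titan = 0.7485 × 2.96 km = 2.22 km

D ≈ 2.22 km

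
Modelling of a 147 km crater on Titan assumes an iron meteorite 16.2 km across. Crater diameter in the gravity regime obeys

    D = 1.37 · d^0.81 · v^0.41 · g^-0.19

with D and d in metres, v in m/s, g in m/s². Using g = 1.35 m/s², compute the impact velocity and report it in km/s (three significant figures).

v ≈ 10.3 km/s

Rearranging for v: v = [D / (1.37 · 16200^0.81 · 1.35^-0.19)]^(1/0.41).
D = 147000 m.
16200^0.81 = 2569
1.35^-0.19 = 0.9446
Denominator = 1.37 × 2569 × 0.9446 = 3325
D / 3325 = 147000 / 3325 = 44.21
v = 44.21^(1/0.41) = 44.21^2.439 = 10314 m/s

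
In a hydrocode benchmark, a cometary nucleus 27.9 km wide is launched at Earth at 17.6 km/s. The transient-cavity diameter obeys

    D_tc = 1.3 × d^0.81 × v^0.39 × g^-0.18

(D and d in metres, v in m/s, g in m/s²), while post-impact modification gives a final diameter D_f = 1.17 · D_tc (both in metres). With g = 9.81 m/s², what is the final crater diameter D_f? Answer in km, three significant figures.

D_f ≈ 182 km

In SI: d = 27900 m, v = 17600 m/s.
d^0.81 = 27900^0.81 = 3990
v^0.39 = 17600^0.39 = 45.26
g^-0.18 = 9.81^-0.18 = 0.6630
D_tc = 1.3 × 3990 × 45.26 × 0.6630 = 1.556 × 10^5 m
D_f = 1.17 × 1.556 × 10^5 = 1.821 × 10^5 m
     = 182.1 km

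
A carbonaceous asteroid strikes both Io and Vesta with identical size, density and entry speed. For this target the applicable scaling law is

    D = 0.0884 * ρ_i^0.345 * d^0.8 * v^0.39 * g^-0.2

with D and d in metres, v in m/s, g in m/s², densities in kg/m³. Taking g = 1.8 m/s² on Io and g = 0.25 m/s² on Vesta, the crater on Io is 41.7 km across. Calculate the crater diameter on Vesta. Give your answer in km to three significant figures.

D ≈ 61.9 km

All impactor-dependent factors cancel in the ratio, leaving D_Vesta/D_Io = (g_Vesta/g_Io)^-0.2.
(0.25/1.8)^-0.2 = 0.1389^-0.2 = 1.484
D_Vesta = 1.484 × 41.7 km = 61.9 km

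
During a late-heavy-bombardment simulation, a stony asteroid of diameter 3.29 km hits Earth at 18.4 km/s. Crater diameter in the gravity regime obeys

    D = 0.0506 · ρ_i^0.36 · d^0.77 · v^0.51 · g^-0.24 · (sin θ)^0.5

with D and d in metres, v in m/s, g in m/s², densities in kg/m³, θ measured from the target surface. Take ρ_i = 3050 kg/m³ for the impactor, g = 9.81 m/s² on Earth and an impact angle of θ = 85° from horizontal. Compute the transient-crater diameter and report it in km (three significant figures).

In SI units: d = 3290 m, v = 18400 m/s.
ρ_i^0.36 = 3050^0.36 = 17.96
d^0.77 = 3290^0.77 = 510.8
v^0.51 = 18400^0.51 = 149.6
g^-0.24 = 9.81^-0.24 = 0.5781
(sin 85°)^0.5 = 0.9962^0.5 = 0.9981
D = 0.0506 × 17.96 × 510.8 × 149.6 × 0.5781 × 0.9981 = 40070 m
   = 40.07 km

D ≈ 40.1 km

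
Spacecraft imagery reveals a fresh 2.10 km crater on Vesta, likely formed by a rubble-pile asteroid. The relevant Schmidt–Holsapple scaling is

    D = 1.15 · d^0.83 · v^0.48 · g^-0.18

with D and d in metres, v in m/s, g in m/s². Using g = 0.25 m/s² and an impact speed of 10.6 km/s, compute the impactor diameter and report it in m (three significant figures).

Rearranging for d: d = [D / (1.15 · 10600^0.48 · 0.25^-0.18)]^(1/0.83).
D = 2100 m.
10600^0.48 = 85.54
0.25^-0.18 = 1.283
Denominator = 1.15 × 85.54 × 1.283 = 126.2
D / 126.2 = 2100 / 126.2 = 16.64
d = 16.64^(1/0.83) = 16.64^1.2048 = 29.60 m

d ≈ 29.6 m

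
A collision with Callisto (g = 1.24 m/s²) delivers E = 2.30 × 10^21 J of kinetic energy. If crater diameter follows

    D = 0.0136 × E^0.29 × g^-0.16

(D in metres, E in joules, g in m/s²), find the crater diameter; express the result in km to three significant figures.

E^0.29 = (2.30 × 10^21)^0.29 = 1.566 × 10^6
g^-0.16 = 1.24^-0.16 = 0.9662
D = 0.0136 × 1.566 × 10^6 × 0.9662 = 20578 m
   = 20.58 km

D ≈ 20.6 km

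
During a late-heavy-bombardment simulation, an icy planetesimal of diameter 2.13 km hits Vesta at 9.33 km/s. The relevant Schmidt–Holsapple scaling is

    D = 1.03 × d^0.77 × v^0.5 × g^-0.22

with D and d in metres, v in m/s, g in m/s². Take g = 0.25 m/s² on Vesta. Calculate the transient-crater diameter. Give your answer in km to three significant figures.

In SI units: d = 2130 m, v = 9330 m/s.
d^0.77 = 2130^0.77 = 365.5
v^0.5 = 9330^0.5 = 96.59
g^-0.22 = 0.25^-0.22 = 1.357
D = 1.03 × 365.5 × 96.59 × 1.357 = 49344 m
   = 49.34 km

D ≈ 49.3 km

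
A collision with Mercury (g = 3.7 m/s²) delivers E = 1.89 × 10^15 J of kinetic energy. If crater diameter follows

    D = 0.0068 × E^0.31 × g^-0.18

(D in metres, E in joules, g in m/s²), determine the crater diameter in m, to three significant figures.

D ≈ 292 m

E^0.31 = (1.89 × 10^15)^0.31 = 5.441 × 10^4
g^-0.18 = 3.7^-0.18 = 0.7902
D = 0.0068 × 5.441 × 10^4 × 0.7902 = 292.4 m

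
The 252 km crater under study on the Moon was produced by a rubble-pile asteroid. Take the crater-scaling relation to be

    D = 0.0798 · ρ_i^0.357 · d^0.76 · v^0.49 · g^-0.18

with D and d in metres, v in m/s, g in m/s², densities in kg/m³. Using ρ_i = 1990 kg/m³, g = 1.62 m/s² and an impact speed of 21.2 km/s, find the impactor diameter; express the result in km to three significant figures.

d ≈ 18.3 km

Rearranging for d: d = [D / (0.0798 · 1990^0.357 · 21200^0.49 · 1.62^-0.18)]^(1/0.76).
D = 252000 m.
1990^0.357 = 15.06
21200^0.49 = 131.8
1.62^-0.18 = 0.9168
Denominator = 0.0798 × 15.06 × 131.8 × 0.9168 = 145.2
D / 145.2 = 252000 / 145.2 = 1736
d = 1736^(1/0.76) = 1736^1.3158 = 18306 m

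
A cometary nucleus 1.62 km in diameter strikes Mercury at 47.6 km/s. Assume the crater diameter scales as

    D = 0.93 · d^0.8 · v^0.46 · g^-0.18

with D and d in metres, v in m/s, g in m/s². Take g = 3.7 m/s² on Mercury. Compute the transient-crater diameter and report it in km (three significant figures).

In SI units: d = 1620 m, v = 47600 m/s.
d^0.8 = 1620^0.8 = 369.5
v^0.46 = 47600^0.46 = 141.8
g^-0.18 = 3.7^-0.18 = 0.7902
D = 0.93 × 369.5 × 141.8 × 0.7902 = 38504 m
   = 38.50 km

D ≈ 38.5 km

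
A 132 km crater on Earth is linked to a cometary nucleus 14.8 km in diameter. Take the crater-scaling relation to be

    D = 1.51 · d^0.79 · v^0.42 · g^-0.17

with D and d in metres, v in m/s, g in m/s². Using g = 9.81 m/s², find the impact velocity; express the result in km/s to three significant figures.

v ≈ 21.0 km/s

Rearranging for v: v = [D / (1.51 · 14800^0.79 · 9.81^-0.17)]^(1/0.42).
D = 132000 m.
14800^0.79 = 1970
9.81^-0.17 = 0.6783
Denominator = 1.51 × 1970 × 0.6783 = 2018
D / 2018 = 132000 / 2018 = 65.41
v = 65.41^(1/0.42) = 65.41^2.381 = 21040 m/s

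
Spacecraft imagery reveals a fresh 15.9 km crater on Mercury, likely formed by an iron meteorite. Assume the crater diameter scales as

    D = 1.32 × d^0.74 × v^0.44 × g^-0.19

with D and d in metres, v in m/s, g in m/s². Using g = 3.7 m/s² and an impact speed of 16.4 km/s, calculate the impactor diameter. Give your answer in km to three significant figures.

d ≈ 1.43 km

Rearranging for d: d = [D / (1.32 · 16400^0.44 · 3.7^-0.19)]^(1/0.74).
D = 15900 m.
16400^0.44 = 71.54
3.7^-0.19 = 0.7799
Denominator = 1.32 × 71.54 × 0.7799 = 73.65
D / 73.65 = 15900 / 73.65 = 215.9
d = 215.9^(1/0.74) = 215.9^1.3514 = 1427 m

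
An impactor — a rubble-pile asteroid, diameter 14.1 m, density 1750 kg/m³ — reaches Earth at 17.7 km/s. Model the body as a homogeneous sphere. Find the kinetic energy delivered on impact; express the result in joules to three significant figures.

E ≈ 4.02 × 10^14 J

v = 17700 m/s.
Mass m = (π/6) ρ d³ = (π/6) × 1750 × (14.1)³ = 2.569 × 10^6 kg
E = ½ m v² = 0.5 × 2.569 × 10^6 × (17700)² = 4.024 × 10^14 J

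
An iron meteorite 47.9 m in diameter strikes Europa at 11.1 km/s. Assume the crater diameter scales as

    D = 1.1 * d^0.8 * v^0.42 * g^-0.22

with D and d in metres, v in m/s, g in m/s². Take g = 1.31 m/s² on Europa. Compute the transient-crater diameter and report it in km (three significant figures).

D ≈ 1.15 km

In SI units: v = 11100 m/s.
d^0.8 = 47.9^0.8 = 22.09
v^0.42 = 11100^0.42 = 50.01
g^-0.22 = 1.31^-0.22 = 0.9423
D = 1.1 × 22.09 × 50.01 × 0.9423 = 1145 m
   = 1.145 km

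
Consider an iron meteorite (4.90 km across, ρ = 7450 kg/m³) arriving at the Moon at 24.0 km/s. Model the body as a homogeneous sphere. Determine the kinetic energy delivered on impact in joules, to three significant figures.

d = 4900 m; v = 24000 m/s.
Mass m = (π/6) ρ d³ = (π/6) × 7450 × (4900)³ = 4.589 × 10^14 kg
E = ½ m v² = 0.5 × 4.589 × 10^14 × (24000)² = 1.322 × 10^23 J

E ≈ 1.32 × 10^23 J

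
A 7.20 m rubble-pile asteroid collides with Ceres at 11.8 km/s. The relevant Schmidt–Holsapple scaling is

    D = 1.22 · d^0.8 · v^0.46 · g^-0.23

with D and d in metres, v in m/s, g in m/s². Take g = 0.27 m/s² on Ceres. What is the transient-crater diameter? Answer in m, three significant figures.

In SI units: v = 11800 m/s.
d^0.8 = 7.2^0.8 = 4.851
v^0.46 = 11800^0.46 = 74.66
g^-0.23 = 0.27^-0.23 = 1.351
D = 1.22 × 4.851 × 74.66 × 1.351 = 596.9 m

D ≈ 597 m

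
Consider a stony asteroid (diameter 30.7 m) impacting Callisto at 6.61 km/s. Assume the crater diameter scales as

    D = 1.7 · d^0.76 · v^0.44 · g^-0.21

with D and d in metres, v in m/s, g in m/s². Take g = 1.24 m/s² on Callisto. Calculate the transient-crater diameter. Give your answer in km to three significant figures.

In SI units: v = 6610 m/s.
d^0.76 = 30.7^0.76 = 13.50
v^0.44 = 6610^0.44 = 47.96
g^-0.21 = 1.24^-0.21 = 0.9558
D = 1.7 × 13.50 × 47.96 × 0.9558 = 1052 m
   = 1.052 km

D ≈ 1.05 km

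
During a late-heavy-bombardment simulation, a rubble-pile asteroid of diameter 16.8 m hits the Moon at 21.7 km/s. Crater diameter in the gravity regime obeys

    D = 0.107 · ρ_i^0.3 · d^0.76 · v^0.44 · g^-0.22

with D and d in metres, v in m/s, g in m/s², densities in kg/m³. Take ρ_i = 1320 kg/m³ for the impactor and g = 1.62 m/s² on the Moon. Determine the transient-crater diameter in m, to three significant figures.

In SI units: v = 21700 m/s.
ρ_i^0.3 = 1320^0.3 = 8.633
d^0.76 = 16.8^0.76 = 8.536
v^0.44 = 21700^0.44 = 80.92
g^-0.22 = 1.62^-0.22 = 0.8993
D = 0.107 × 8.633 × 8.536 × 80.92 × 0.8993 = 573.8 m

D ≈ 574 m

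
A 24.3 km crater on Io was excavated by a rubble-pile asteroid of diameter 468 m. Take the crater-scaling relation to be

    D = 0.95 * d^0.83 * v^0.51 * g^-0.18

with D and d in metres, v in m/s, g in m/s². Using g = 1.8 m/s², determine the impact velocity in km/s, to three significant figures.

v ≈ 24.4 km/s

Rearranging for v: v = [D / (0.95 · 468^0.83 · 1.8^-0.18)]^(1/0.51).
D = 24300 m.
468^0.83 = 164.6
1.8^-0.18 = 0.8996
Denominator = 0.95 × 164.6 × 0.8996 = 140.7
D / 140.7 = 24300 / 140.7 = 172.7
v = 172.7^(1/0.51) = 172.7^1.9608 = 24372 m/s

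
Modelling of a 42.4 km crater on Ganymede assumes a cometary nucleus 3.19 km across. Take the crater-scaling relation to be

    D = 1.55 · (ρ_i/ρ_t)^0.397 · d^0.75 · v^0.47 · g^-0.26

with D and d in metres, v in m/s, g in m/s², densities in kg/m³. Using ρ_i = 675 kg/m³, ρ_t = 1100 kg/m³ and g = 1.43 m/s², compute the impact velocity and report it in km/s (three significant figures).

Rearranging for v: v = [D / (1.55 · (675/1100)^0.397 · 3190^0.75 · 1.43^-0.26)]^(1/0.47).
D = 42400 m.
(675/1100)^0.397 = 0.8238
3190^0.75 = 424.5
1.43^-0.26 = 0.9112
Denominator = 1.55 × 0.8238 × 424.5 × 0.9112 = 493.9
D / 493.9 = 42400 / 493.9 = 85.85
v = 85.85^(1/0.47) = 85.85^2.1277 = 13014 m/s

v ≈ 13.0 km/s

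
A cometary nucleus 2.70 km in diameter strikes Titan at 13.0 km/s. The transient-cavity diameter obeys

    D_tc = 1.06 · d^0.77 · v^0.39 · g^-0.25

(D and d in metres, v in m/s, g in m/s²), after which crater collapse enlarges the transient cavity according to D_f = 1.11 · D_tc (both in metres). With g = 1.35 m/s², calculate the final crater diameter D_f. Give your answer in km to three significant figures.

In SI: d = 2700 m, v = 13000 m/s.
d^0.77 = 2700^0.77 = 438.7
v^0.39 = 13000^0.39 = 40.22
g^-0.25 = 1.35^-0.25 = 0.9277
D_tc = 1.06 × 438.7 × 40.22 × 0.9277 = 17350 m
D_f = 1.11 × 17350 = 19258 m
     = 19.26 km

D_f ≈ 19.3 km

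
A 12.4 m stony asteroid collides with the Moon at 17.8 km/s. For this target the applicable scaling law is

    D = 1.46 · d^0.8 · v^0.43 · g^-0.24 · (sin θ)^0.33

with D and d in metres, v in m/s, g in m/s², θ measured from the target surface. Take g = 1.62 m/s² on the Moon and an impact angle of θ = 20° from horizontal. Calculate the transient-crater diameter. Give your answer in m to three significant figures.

D ≈ 460 m

In SI units: v = 17800 m/s.
d^0.8 = 12.4^0.8 = 7.494
v^0.43 = 17800^0.43 = 67.25
g^-0.24 = 1.62^-0.24 = 0.8907
(sin 20°)^0.33 = 0.3420^0.33 = 0.7018
D = 1.46 × 7.494 × 67.25 × 0.8907 × 0.7018 = 459.9 m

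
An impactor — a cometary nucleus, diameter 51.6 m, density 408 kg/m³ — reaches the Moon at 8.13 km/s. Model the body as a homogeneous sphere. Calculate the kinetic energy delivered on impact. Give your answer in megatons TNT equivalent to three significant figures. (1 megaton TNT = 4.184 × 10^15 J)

E ≈ 0.232 Mt TNT

v = 8130 m/s.
Mass m = (π/6) ρ d³ = (π/6) × 408 × (51.6)³ = 2.935 × 10^7 kg
E = ½ m v² = 0.5 × 2.935 × 10^7 × (8130)² = 9.700 × 10^14 J
   = 9.700 × 10^14 / 4.184×10^15 = 0.2318 Mt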